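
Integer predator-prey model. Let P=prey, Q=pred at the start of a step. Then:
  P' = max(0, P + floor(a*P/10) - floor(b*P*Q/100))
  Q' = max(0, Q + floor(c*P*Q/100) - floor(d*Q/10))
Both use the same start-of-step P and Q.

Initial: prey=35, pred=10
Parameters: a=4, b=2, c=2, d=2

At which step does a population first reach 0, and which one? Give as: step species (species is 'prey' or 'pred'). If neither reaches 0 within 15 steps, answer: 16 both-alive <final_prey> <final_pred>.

Step 1: prey: 35+14-7=42; pred: 10+7-2=15
Step 2: prey: 42+16-12=46; pred: 15+12-3=24
Step 3: prey: 46+18-22=42; pred: 24+22-4=42
Step 4: prey: 42+16-35=23; pred: 42+35-8=69
Step 5: prey: 23+9-31=1; pred: 69+31-13=87
Step 6: prey: 1+0-1=0; pred: 87+1-17=71
First extinction: prey at step 6

Answer: 6 prey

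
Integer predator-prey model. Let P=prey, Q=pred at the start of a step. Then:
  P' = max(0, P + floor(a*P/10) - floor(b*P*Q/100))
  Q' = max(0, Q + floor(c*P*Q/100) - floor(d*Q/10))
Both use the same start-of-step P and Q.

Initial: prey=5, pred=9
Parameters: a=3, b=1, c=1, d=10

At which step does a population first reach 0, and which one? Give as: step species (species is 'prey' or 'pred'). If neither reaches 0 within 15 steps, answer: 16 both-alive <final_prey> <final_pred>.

Step 1: prey: 5+1-0=6; pred: 9+0-9=0
First extinction: pred at step 1

Answer: 1 pred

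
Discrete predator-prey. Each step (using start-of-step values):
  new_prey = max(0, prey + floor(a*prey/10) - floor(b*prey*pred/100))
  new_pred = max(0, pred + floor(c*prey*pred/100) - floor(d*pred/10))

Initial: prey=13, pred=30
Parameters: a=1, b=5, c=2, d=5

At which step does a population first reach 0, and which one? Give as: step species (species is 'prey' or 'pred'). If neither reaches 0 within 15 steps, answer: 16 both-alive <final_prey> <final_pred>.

Step 1: prey: 13+1-19=0; pred: 30+7-15=22
First extinction: prey at step 1

Answer: 1 prey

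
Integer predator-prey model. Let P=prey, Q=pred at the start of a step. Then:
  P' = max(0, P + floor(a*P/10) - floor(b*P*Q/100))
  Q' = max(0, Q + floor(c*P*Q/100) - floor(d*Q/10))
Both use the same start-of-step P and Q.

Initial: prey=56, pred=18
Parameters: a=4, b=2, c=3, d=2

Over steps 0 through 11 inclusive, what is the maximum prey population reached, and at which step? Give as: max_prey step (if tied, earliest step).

Step 1: prey: 56+22-20=58; pred: 18+30-3=45
Step 2: prey: 58+23-52=29; pred: 45+78-9=114
Step 3: prey: 29+11-66=0; pred: 114+99-22=191
Step 4: prey: 0+0-0=0; pred: 191+0-38=153
Step 5: prey: 0+0-0=0; pred: 153+0-30=123
Step 6: prey: 0+0-0=0; pred: 123+0-24=99
Step 7: prey: 0+0-0=0; pred: 99+0-19=80
Step 8: prey: 0+0-0=0; pred: 80+0-16=64
Step 9: prey: 0+0-0=0; pred: 64+0-12=52
Step 10: prey: 0+0-0=0; pred: 52+0-10=42
Step 11: prey: 0+0-0=0; pred: 42+0-8=34
Max prey = 58 at step 1

Answer: 58 1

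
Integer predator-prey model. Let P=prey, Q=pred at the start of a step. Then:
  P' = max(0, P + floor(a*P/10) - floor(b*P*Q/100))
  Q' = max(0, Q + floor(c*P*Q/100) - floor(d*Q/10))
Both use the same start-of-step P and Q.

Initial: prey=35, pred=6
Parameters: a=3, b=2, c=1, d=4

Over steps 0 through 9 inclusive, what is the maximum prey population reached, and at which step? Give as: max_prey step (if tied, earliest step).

Answer: 94 7

Derivation:
Step 1: prey: 35+10-4=41; pred: 6+2-2=6
Step 2: prey: 41+12-4=49; pred: 6+2-2=6
Step 3: prey: 49+14-5=58; pred: 6+2-2=6
Step 4: prey: 58+17-6=69; pred: 6+3-2=7
Step 5: prey: 69+20-9=80; pred: 7+4-2=9
Step 6: prey: 80+24-14=90; pred: 9+7-3=13
Step 7: prey: 90+27-23=94; pred: 13+11-5=19
Step 8: prey: 94+28-35=87; pred: 19+17-7=29
Step 9: prey: 87+26-50=63; pred: 29+25-11=43
Max prey = 94 at step 7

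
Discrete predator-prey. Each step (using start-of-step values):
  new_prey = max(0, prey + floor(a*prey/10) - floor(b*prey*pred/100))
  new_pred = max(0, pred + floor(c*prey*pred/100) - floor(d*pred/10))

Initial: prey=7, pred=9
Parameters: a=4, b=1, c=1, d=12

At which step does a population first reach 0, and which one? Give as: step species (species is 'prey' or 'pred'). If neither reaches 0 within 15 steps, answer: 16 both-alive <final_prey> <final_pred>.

Step 1: prey: 7+2-0=9; pred: 9+0-10=0
First extinction: pred at step 1

Answer: 1 pred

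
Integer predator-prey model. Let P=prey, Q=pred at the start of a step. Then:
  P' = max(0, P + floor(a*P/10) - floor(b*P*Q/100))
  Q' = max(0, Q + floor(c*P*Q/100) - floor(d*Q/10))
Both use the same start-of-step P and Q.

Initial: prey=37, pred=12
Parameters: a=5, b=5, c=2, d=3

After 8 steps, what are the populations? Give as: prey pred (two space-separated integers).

Step 1: prey: 37+18-22=33; pred: 12+8-3=17
Step 2: prey: 33+16-28=21; pred: 17+11-5=23
Step 3: prey: 21+10-24=7; pred: 23+9-6=26
Step 4: prey: 7+3-9=1; pred: 26+3-7=22
Step 5: prey: 1+0-1=0; pred: 22+0-6=16
Step 6: prey: 0+0-0=0; pred: 16+0-4=12
Step 7: prey: 0+0-0=0; pred: 12+0-3=9
Step 8: prey: 0+0-0=0; pred: 9+0-2=7

Answer: 0 7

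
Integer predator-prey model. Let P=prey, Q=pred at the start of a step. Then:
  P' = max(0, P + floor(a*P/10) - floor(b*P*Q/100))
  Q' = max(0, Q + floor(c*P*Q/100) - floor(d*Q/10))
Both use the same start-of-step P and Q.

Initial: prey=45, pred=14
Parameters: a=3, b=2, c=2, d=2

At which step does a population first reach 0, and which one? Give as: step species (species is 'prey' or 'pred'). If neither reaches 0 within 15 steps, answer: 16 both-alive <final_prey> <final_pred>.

Step 1: prey: 45+13-12=46; pred: 14+12-2=24
Step 2: prey: 46+13-22=37; pred: 24+22-4=42
Step 3: prey: 37+11-31=17; pred: 42+31-8=65
Step 4: prey: 17+5-22=0; pred: 65+22-13=74
First extinction: prey at step 4

Answer: 4 prey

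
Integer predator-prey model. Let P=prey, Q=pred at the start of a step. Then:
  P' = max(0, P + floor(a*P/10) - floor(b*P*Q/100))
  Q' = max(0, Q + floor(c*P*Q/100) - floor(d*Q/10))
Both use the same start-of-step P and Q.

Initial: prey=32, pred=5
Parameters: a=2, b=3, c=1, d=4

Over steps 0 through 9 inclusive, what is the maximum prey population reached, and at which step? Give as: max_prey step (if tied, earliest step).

Answer: 60 9

Derivation:
Step 1: prey: 32+6-4=34; pred: 5+1-2=4
Step 2: prey: 34+6-4=36; pred: 4+1-1=4
Step 3: prey: 36+7-4=39; pred: 4+1-1=4
Step 4: prey: 39+7-4=42; pred: 4+1-1=4
Step 5: prey: 42+8-5=45; pred: 4+1-1=4
Step 6: prey: 45+9-5=49; pred: 4+1-1=4
Step 7: prey: 49+9-5=53; pred: 4+1-1=4
Step 8: prey: 53+10-6=57; pred: 4+2-1=5
Step 9: prey: 57+11-8=60; pred: 5+2-2=5
Max prey = 60 at step 9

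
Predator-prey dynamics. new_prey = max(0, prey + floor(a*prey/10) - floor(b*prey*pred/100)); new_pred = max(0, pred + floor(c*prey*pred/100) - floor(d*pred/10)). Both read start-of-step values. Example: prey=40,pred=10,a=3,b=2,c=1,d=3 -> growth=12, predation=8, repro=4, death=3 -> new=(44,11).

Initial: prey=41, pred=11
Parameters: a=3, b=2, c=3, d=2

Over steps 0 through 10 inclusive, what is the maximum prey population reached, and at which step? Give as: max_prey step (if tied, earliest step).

Step 1: prey: 41+12-9=44; pred: 11+13-2=22
Step 2: prey: 44+13-19=38; pred: 22+29-4=47
Step 3: prey: 38+11-35=14; pred: 47+53-9=91
Step 4: prey: 14+4-25=0; pred: 91+38-18=111
Step 5: prey: 0+0-0=0; pred: 111+0-22=89
Step 6: prey: 0+0-0=0; pred: 89+0-17=72
Step 7: prey: 0+0-0=0; pred: 72+0-14=58
Step 8: prey: 0+0-0=0; pred: 58+0-11=47
Step 9: prey: 0+0-0=0; pred: 47+0-9=38
Step 10: prey: 0+0-0=0; pred: 38+0-7=31
Max prey = 44 at step 1

Answer: 44 1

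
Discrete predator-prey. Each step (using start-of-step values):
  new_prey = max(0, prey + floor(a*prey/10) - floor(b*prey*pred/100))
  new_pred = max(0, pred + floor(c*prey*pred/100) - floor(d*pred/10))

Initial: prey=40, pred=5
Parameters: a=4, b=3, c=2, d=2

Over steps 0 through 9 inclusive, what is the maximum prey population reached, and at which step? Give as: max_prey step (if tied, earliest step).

Answer: 58 2

Derivation:
Step 1: prey: 40+16-6=50; pred: 5+4-1=8
Step 2: prey: 50+20-12=58; pred: 8+8-1=15
Step 3: prey: 58+23-26=55; pred: 15+17-3=29
Step 4: prey: 55+22-47=30; pred: 29+31-5=55
Step 5: prey: 30+12-49=0; pred: 55+33-11=77
Step 6: prey: 0+0-0=0; pred: 77+0-15=62
Step 7: prey: 0+0-0=0; pred: 62+0-12=50
Step 8: prey: 0+0-0=0; pred: 50+0-10=40
Step 9: prey: 0+0-0=0; pred: 40+0-8=32
Max prey = 58 at step 2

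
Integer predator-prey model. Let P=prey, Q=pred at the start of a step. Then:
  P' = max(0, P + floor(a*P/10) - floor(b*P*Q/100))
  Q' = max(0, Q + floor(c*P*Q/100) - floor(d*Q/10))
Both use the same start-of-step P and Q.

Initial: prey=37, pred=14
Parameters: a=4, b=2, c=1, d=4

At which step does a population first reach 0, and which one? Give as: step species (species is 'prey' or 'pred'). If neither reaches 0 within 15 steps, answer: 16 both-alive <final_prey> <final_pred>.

Step 1: prey: 37+14-10=41; pred: 14+5-5=14
Step 2: prey: 41+16-11=46; pred: 14+5-5=14
Step 3: prey: 46+18-12=52; pred: 14+6-5=15
Step 4: prey: 52+20-15=57; pred: 15+7-6=16
Step 5: prey: 57+22-18=61; pred: 16+9-6=19
Step 6: prey: 61+24-23=62; pred: 19+11-7=23
Step 7: prey: 62+24-28=58; pred: 23+14-9=28
Step 8: prey: 58+23-32=49; pred: 28+16-11=33
Step 9: prey: 49+19-32=36; pred: 33+16-13=36
Step 10: prey: 36+14-25=25; pred: 36+12-14=34
Step 11: prey: 25+10-17=18; pred: 34+8-13=29
Step 12: prey: 18+7-10=15; pred: 29+5-11=23
Step 13: prey: 15+6-6=15; pred: 23+3-9=17
Step 14: prey: 15+6-5=16; pred: 17+2-6=13
Step 15: prey: 16+6-4=18; pred: 13+2-5=10
No extinction within 15 steps

Answer: 16 both-alive 18 10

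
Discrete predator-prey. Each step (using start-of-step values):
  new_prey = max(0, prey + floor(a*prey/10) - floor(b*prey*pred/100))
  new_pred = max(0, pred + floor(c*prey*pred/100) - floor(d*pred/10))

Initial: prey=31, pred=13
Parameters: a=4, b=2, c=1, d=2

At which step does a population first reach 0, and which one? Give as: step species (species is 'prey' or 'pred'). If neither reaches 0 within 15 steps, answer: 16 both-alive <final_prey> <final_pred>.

Step 1: prey: 31+12-8=35; pred: 13+4-2=15
Step 2: prey: 35+14-10=39; pred: 15+5-3=17
Step 3: prey: 39+15-13=41; pred: 17+6-3=20
Step 4: prey: 41+16-16=41; pred: 20+8-4=24
Step 5: prey: 41+16-19=38; pred: 24+9-4=29
Step 6: prey: 38+15-22=31; pred: 29+11-5=35
Step 7: prey: 31+12-21=22; pred: 35+10-7=38
Step 8: prey: 22+8-16=14; pred: 38+8-7=39
Step 9: prey: 14+5-10=9; pred: 39+5-7=37
Step 10: prey: 9+3-6=6; pred: 37+3-7=33
Step 11: prey: 6+2-3=5; pred: 33+1-6=28
Step 12: prey: 5+2-2=5; pred: 28+1-5=24
Step 13: prey: 5+2-2=5; pred: 24+1-4=21
Step 14: prey: 5+2-2=5; pred: 21+1-4=18
Step 15: prey: 5+2-1=6; pred: 18+0-3=15
No extinction within 15 steps

Answer: 16 both-alive 6 15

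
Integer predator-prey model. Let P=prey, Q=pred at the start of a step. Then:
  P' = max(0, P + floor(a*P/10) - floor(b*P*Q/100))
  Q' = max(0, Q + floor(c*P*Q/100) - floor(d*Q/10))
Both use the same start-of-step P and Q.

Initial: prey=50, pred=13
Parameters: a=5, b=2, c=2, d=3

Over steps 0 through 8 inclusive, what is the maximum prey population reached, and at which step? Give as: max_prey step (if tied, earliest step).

Step 1: prey: 50+25-13=62; pred: 13+13-3=23
Step 2: prey: 62+31-28=65; pred: 23+28-6=45
Step 3: prey: 65+32-58=39; pred: 45+58-13=90
Step 4: prey: 39+19-70=0; pred: 90+70-27=133
Step 5: prey: 0+0-0=0; pred: 133+0-39=94
Step 6: prey: 0+0-0=0; pred: 94+0-28=66
Step 7: prey: 0+0-0=0; pred: 66+0-19=47
Step 8: prey: 0+0-0=0; pred: 47+0-14=33
Max prey = 65 at step 2

Answer: 65 2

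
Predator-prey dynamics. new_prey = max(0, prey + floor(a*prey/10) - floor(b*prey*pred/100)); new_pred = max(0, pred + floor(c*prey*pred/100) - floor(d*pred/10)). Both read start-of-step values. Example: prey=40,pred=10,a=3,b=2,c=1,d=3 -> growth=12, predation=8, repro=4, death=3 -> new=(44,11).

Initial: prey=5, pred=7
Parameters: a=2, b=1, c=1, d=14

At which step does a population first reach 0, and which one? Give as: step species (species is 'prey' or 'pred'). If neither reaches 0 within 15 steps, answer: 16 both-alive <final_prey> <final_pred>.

Answer: 1 pred

Derivation:
Step 1: prey: 5+1-0=6; pred: 7+0-9=0
First extinction: pred at step 1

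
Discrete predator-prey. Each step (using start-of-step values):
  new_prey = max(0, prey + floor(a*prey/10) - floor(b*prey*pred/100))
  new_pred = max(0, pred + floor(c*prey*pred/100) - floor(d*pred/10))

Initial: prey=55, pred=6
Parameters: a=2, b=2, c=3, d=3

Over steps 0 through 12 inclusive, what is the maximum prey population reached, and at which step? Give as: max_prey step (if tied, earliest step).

Step 1: prey: 55+11-6=60; pred: 6+9-1=14
Step 2: prey: 60+12-16=56; pred: 14+25-4=35
Step 3: prey: 56+11-39=28; pred: 35+58-10=83
Step 4: prey: 28+5-46=0; pred: 83+69-24=128
Step 5: prey: 0+0-0=0; pred: 128+0-38=90
Step 6: prey: 0+0-0=0; pred: 90+0-27=63
Step 7: prey: 0+0-0=0; pred: 63+0-18=45
Step 8: prey: 0+0-0=0; pred: 45+0-13=32
Step 9: prey: 0+0-0=0; pred: 32+0-9=23
Step 10: prey: 0+0-0=0; pred: 23+0-6=17
Step 11: prey: 0+0-0=0; pred: 17+0-5=12
Step 12: prey: 0+0-0=0; pred: 12+0-3=9
Max prey = 60 at step 1

Answer: 60 1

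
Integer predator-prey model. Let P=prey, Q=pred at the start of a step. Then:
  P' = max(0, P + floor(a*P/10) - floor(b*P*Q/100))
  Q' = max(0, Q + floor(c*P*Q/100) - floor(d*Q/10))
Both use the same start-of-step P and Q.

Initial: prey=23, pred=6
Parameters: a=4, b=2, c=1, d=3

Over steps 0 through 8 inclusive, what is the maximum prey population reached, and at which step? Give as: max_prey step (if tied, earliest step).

Step 1: prey: 23+9-2=30; pred: 6+1-1=6
Step 2: prey: 30+12-3=39; pred: 6+1-1=6
Step 3: prey: 39+15-4=50; pred: 6+2-1=7
Step 4: prey: 50+20-7=63; pred: 7+3-2=8
Step 5: prey: 63+25-10=78; pred: 8+5-2=11
Step 6: prey: 78+31-17=92; pred: 11+8-3=16
Step 7: prey: 92+36-29=99; pred: 16+14-4=26
Step 8: prey: 99+39-51=87; pred: 26+25-7=44
Max prey = 99 at step 7

Answer: 99 7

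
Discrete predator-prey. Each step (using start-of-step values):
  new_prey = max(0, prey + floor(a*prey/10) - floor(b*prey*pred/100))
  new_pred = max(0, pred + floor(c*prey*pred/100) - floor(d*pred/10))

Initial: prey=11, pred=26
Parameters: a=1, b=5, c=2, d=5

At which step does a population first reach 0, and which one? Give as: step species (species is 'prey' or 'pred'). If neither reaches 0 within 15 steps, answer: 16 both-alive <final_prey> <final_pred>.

Step 1: prey: 11+1-14=0; pred: 26+5-13=18
First extinction: prey at step 1

Answer: 1 prey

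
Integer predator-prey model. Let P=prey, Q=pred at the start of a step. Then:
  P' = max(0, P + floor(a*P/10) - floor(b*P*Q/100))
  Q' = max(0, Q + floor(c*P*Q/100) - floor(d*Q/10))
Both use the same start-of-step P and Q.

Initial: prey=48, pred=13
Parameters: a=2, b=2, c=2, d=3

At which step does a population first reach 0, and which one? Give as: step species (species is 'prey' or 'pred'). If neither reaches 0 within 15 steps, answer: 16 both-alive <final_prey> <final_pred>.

Step 1: prey: 48+9-12=45; pred: 13+12-3=22
Step 2: prey: 45+9-19=35; pred: 22+19-6=35
Step 3: prey: 35+7-24=18; pred: 35+24-10=49
Step 4: prey: 18+3-17=4; pred: 49+17-14=52
Step 5: prey: 4+0-4=0; pred: 52+4-15=41
First extinction: prey at step 5

Answer: 5 prey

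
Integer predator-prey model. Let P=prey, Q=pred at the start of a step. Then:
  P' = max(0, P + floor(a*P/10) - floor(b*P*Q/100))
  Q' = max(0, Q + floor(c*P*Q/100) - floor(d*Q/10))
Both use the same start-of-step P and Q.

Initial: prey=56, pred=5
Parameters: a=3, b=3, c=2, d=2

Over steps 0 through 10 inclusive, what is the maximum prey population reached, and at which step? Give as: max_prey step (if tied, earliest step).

Step 1: prey: 56+16-8=64; pred: 5+5-1=9
Step 2: prey: 64+19-17=66; pred: 9+11-1=19
Step 3: prey: 66+19-37=48; pred: 19+25-3=41
Step 4: prey: 48+14-59=3; pred: 41+39-8=72
Step 5: prey: 3+0-6=0; pred: 72+4-14=62
Step 6: prey: 0+0-0=0; pred: 62+0-12=50
Step 7: prey: 0+0-0=0; pred: 50+0-10=40
Step 8: prey: 0+0-0=0; pred: 40+0-8=32
Step 9: prey: 0+0-0=0; pred: 32+0-6=26
Step 10: prey: 0+0-0=0; pred: 26+0-5=21
Max prey = 66 at step 2

Answer: 66 2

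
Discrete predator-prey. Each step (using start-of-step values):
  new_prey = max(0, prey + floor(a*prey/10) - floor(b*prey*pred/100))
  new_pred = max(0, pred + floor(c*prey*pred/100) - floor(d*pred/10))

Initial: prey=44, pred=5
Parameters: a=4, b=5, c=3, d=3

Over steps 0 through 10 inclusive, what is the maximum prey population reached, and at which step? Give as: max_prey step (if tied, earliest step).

Answer: 50 1

Derivation:
Step 1: prey: 44+17-11=50; pred: 5+6-1=10
Step 2: prey: 50+20-25=45; pred: 10+15-3=22
Step 3: prey: 45+18-49=14; pred: 22+29-6=45
Step 4: prey: 14+5-31=0; pred: 45+18-13=50
Step 5: prey: 0+0-0=0; pred: 50+0-15=35
Step 6: prey: 0+0-0=0; pred: 35+0-10=25
Step 7: prey: 0+0-0=0; pred: 25+0-7=18
Step 8: prey: 0+0-0=0; pred: 18+0-5=13
Step 9: prey: 0+0-0=0; pred: 13+0-3=10
Step 10: prey: 0+0-0=0; pred: 10+0-3=7
Max prey = 50 at step 1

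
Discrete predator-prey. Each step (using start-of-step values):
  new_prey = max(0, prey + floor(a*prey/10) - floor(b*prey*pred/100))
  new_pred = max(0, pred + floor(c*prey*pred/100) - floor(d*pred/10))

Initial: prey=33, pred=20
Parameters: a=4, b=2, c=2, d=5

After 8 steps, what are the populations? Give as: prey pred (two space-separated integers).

Step 1: prey: 33+13-13=33; pred: 20+13-10=23
Step 2: prey: 33+13-15=31; pred: 23+15-11=27
Step 3: prey: 31+12-16=27; pred: 27+16-13=30
Step 4: prey: 27+10-16=21; pred: 30+16-15=31
Step 5: prey: 21+8-13=16; pred: 31+13-15=29
Step 6: prey: 16+6-9=13; pred: 29+9-14=24
Step 7: prey: 13+5-6=12; pred: 24+6-12=18
Step 8: prey: 12+4-4=12; pred: 18+4-9=13

Answer: 12 13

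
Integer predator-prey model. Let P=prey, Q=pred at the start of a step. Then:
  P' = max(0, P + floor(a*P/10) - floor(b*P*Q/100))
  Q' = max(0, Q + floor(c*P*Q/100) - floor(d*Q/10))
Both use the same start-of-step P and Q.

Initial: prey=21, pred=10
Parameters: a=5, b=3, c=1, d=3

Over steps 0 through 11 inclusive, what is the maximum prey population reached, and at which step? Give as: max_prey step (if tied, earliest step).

Answer: 72 7

Derivation:
Step 1: prey: 21+10-6=25; pred: 10+2-3=9
Step 2: prey: 25+12-6=31; pred: 9+2-2=9
Step 3: prey: 31+15-8=38; pred: 9+2-2=9
Step 4: prey: 38+19-10=47; pred: 9+3-2=10
Step 5: prey: 47+23-14=56; pred: 10+4-3=11
Step 6: prey: 56+28-18=66; pred: 11+6-3=14
Step 7: prey: 66+33-27=72; pred: 14+9-4=19
Step 8: prey: 72+36-41=67; pred: 19+13-5=27
Step 9: prey: 67+33-54=46; pred: 27+18-8=37
Step 10: prey: 46+23-51=18; pred: 37+17-11=43
Step 11: prey: 18+9-23=4; pred: 43+7-12=38
Max prey = 72 at step 7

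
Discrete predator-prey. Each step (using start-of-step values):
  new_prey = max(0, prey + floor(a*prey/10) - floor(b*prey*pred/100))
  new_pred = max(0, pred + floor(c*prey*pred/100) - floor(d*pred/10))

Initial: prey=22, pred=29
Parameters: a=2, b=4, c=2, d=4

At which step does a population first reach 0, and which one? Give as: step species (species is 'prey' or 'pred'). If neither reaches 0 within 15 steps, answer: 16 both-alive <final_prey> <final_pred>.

Step 1: prey: 22+4-25=1; pred: 29+12-11=30
Step 2: prey: 1+0-1=0; pred: 30+0-12=18
First extinction: prey at step 2

Answer: 2 prey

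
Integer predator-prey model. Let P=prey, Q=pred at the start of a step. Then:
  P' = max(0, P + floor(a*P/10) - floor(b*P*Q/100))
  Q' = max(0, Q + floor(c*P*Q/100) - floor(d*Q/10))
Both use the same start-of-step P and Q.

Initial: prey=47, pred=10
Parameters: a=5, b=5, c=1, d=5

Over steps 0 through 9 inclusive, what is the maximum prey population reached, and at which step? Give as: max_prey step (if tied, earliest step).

Step 1: prey: 47+23-23=47; pred: 10+4-5=9
Step 2: prey: 47+23-21=49; pred: 9+4-4=9
Step 3: prey: 49+24-22=51; pred: 9+4-4=9
Step 4: prey: 51+25-22=54; pred: 9+4-4=9
Step 5: prey: 54+27-24=57; pred: 9+4-4=9
Step 6: prey: 57+28-25=60; pred: 9+5-4=10
Step 7: prey: 60+30-30=60; pred: 10+6-5=11
Step 8: prey: 60+30-33=57; pred: 11+6-5=12
Step 9: prey: 57+28-34=51; pred: 12+6-6=12
Max prey = 60 at step 6

Answer: 60 6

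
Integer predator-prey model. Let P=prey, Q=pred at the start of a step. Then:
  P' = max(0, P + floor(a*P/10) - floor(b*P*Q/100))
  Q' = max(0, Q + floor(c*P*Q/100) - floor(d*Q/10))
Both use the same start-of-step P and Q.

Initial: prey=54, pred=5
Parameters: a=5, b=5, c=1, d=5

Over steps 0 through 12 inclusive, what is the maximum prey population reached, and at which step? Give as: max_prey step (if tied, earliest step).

Step 1: prey: 54+27-13=68; pred: 5+2-2=5
Step 2: prey: 68+34-17=85; pred: 5+3-2=6
Step 3: prey: 85+42-25=102; pred: 6+5-3=8
Step 4: prey: 102+51-40=113; pred: 8+8-4=12
Step 5: prey: 113+56-67=102; pred: 12+13-6=19
Step 6: prey: 102+51-96=57; pred: 19+19-9=29
Step 7: prey: 57+28-82=3; pred: 29+16-14=31
Step 8: prey: 3+1-4=0; pred: 31+0-15=16
Step 9: prey: 0+0-0=0; pred: 16+0-8=8
Step 10: prey: 0+0-0=0; pred: 8+0-4=4
Step 11: prey: 0+0-0=0; pred: 4+0-2=2
Step 12: prey: 0+0-0=0; pred: 2+0-1=1
Max prey = 113 at step 4

Answer: 113 4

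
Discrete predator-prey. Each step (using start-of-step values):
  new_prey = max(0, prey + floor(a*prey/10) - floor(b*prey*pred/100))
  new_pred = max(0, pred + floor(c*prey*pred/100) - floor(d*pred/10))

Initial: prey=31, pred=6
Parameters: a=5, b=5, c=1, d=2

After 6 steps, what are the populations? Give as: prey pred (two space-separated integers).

Answer: 34 20

Derivation:
Step 1: prey: 31+15-9=37; pred: 6+1-1=6
Step 2: prey: 37+18-11=44; pred: 6+2-1=7
Step 3: prey: 44+22-15=51; pred: 7+3-1=9
Step 4: prey: 51+25-22=54; pred: 9+4-1=12
Step 5: prey: 54+27-32=49; pred: 12+6-2=16
Step 6: prey: 49+24-39=34; pred: 16+7-3=20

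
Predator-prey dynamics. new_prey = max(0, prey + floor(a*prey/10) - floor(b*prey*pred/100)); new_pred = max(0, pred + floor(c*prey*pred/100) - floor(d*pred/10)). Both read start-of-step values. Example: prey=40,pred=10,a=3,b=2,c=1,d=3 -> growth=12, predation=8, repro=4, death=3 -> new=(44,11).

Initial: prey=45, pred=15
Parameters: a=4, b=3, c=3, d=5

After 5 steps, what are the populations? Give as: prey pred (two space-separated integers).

Answer: 0 16

Derivation:
Step 1: prey: 45+18-20=43; pred: 15+20-7=28
Step 2: prey: 43+17-36=24; pred: 28+36-14=50
Step 3: prey: 24+9-36=0; pred: 50+36-25=61
Step 4: prey: 0+0-0=0; pred: 61+0-30=31
Step 5: prey: 0+0-0=0; pred: 31+0-15=16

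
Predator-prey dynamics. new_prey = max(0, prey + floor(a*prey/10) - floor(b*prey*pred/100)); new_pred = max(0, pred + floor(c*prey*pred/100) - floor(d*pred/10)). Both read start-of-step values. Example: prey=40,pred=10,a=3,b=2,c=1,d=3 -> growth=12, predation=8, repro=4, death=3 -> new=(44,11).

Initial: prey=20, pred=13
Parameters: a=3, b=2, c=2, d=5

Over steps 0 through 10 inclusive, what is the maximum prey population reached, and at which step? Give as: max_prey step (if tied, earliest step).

Step 1: prey: 20+6-5=21; pred: 13+5-6=12
Step 2: prey: 21+6-5=22; pred: 12+5-6=11
Step 3: prey: 22+6-4=24; pred: 11+4-5=10
Step 4: prey: 24+7-4=27; pred: 10+4-5=9
Step 5: prey: 27+8-4=31; pred: 9+4-4=9
Step 6: prey: 31+9-5=35; pred: 9+5-4=10
Step 7: prey: 35+10-7=38; pred: 10+7-5=12
Step 8: prey: 38+11-9=40; pred: 12+9-6=15
Step 9: prey: 40+12-12=40; pred: 15+12-7=20
Step 10: prey: 40+12-16=36; pred: 20+16-10=26
Max prey = 40 at step 8

Answer: 40 8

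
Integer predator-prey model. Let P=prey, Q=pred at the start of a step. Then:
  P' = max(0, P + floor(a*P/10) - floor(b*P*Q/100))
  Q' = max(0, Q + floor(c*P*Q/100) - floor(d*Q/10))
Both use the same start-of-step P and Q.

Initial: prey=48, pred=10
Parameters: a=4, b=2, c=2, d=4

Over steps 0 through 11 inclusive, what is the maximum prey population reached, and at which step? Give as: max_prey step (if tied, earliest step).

Answer: 64 2

Derivation:
Step 1: prey: 48+19-9=58; pred: 10+9-4=15
Step 2: prey: 58+23-17=64; pred: 15+17-6=26
Step 3: prey: 64+25-33=56; pred: 26+33-10=49
Step 4: prey: 56+22-54=24; pred: 49+54-19=84
Step 5: prey: 24+9-40=0; pred: 84+40-33=91
Step 6: prey: 0+0-0=0; pred: 91+0-36=55
Step 7: prey: 0+0-0=0; pred: 55+0-22=33
Step 8: prey: 0+0-0=0; pred: 33+0-13=20
Step 9: prey: 0+0-0=0; pred: 20+0-8=12
Step 10: prey: 0+0-0=0; pred: 12+0-4=8
Step 11: prey: 0+0-0=0; pred: 8+0-3=5
Max prey = 64 at step 2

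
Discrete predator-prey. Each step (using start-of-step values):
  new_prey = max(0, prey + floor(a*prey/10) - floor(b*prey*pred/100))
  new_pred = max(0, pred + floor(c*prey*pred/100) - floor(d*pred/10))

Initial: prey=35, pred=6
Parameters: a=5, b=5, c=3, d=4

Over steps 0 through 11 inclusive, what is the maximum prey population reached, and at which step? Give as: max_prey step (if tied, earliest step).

Step 1: prey: 35+17-10=42; pred: 6+6-2=10
Step 2: prey: 42+21-21=42; pred: 10+12-4=18
Step 3: prey: 42+21-37=26; pred: 18+22-7=33
Step 4: prey: 26+13-42=0; pred: 33+25-13=45
Step 5: prey: 0+0-0=0; pred: 45+0-18=27
Step 6: prey: 0+0-0=0; pred: 27+0-10=17
Step 7: prey: 0+0-0=0; pred: 17+0-6=11
Step 8: prey: 0+0-0=0; pred: 11+0-4=7
Step 9: prey: 0+0-0=0; pred: 7+0-2=5
Step 10: prey: 0+0-0=0; pred: 5+0-2=3
Step 11: prey: 0+0-0=0; pred: 3+0-1=2
Max prey = 42 at step 1

Answer: 42 1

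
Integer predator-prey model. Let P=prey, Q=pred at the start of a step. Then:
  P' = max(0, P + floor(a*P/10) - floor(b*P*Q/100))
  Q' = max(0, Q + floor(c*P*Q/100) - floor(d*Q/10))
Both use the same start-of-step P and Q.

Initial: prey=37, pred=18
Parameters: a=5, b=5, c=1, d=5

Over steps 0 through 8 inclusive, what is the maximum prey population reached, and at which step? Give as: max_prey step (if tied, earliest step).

Step 1: prey: 37+18-33=22; pred: 18+6-9=15
Step 2: prey: 22+11-16=17; pred: 15+3-7=11
Step 3: prey: 17+8-9=16; pred: 11+1-5=7
Step 4: prey: 16+8-5=19; pred: 7+1-3=5
Step 5: prey: 19+9-4=24; pred: 5+0-2=3
Step 6: prey: 24+12-3=33; pred: 3+0-1=2
Step 7: prey: 33+16-3=46; pred: 2+0-1=1
Step 8: prey: 46+23-2=67; pred: 1+0-0=1
Max prey = 67 at step 8

Answer: 67 8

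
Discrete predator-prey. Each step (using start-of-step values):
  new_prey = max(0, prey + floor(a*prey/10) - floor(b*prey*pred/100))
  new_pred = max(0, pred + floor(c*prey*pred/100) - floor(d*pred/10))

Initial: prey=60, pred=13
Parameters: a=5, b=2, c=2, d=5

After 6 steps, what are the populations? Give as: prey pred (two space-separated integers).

Answer: 0 34

Derivation:
Step 1: prey: 60+30-15=75; pred: 13+15-6=22
Step 2: prey: 75+37-33=79; pred: 22+33-11=44
Step 3: prey: 79+39-69=49; pred: 44+69-22=91
Step 4: prey: 49+24-89=0; pred: 91+89-45=135
Step 5: prey: 0+0-0=0; pred: 135+0-67=68
Step 6: prey: 0+0-0=0; pred: 68+0-34=34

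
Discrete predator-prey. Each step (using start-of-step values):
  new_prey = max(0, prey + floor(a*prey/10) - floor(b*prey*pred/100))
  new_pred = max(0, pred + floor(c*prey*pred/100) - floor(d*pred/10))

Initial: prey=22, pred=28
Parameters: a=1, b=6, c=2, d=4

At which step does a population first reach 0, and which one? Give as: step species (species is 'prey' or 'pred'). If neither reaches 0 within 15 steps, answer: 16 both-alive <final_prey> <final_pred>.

Answer: 1 prey

Derivation:
Step 1: prey: 22+2-36=0; pred: 28+12-11=29
First extinction: prey at step 1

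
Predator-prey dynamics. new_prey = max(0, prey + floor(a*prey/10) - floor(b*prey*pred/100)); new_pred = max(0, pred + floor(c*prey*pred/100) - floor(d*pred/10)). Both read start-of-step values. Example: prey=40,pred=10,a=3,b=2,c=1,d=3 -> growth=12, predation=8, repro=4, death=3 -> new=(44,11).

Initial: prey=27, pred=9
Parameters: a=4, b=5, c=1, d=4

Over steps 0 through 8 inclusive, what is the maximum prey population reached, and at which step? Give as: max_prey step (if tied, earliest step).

Step 1: prey: 27+10-12=25; pred: 9+2-3=8
Step 2: prey: 25+10-10=25; pred: 8+2-3=7
Step 3: prey: 25+10-8=27; pred: 7+1-2=6
Step 4: prey: 27+10-8=29; pred: 6+1-2=5
Step 5: prey: 29+11-7=33; pred: 5+1-2=4
Step 6: prey: 33+13-6=40; pred: 4+1-1=4
Step 7: prey: 40+16-8=48; pred: 4+1-1=4
Step 8: prey: 48+19-9=58; pred: 4+1-1=4
Max prey = 58 at step 8

Answer: 58 8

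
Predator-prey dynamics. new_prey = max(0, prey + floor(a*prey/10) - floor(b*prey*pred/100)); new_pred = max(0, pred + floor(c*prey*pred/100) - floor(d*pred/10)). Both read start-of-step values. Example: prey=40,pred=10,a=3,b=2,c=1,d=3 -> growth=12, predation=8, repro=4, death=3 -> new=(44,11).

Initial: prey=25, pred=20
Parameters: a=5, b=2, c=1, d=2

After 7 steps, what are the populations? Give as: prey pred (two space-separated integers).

Step 1: prey: 25+12-10=27; pred: 20+5-4=21
Step 2: prey: 27+13-11=29; pred: 21+5-4=22
Step 3: prey: 29+14-12=31; pred: 22+6-4=24
Step 4: prey: 31+15-14=32; pred: 24+7-4=27
Step 5: prey: 32+16-17=31; pred: 27+8-5=30
Step 6: prey: 31+15-18=28; pred: 30+9-6=33
Step 7: prey: 28+14-18=24; pred: 33+9-6=36

Answer: 24 36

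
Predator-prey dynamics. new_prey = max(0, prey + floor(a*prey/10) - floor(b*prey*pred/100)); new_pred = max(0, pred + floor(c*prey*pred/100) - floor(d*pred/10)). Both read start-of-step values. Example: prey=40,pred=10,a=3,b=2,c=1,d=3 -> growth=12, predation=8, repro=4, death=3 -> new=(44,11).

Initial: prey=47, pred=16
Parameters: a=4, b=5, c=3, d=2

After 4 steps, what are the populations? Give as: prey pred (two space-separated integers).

Step 1: prey: 47+18-37=28; pred: 16+22-3=35
Step 2: prey: 28+11-49=0; pred: 35+29-7=57
Step 3: prey: 0+0-0=0; pred: 57+0-11=46
Step 4: prey: 0+0-0=0; pred: 46+0-9=37

Answer: 0 37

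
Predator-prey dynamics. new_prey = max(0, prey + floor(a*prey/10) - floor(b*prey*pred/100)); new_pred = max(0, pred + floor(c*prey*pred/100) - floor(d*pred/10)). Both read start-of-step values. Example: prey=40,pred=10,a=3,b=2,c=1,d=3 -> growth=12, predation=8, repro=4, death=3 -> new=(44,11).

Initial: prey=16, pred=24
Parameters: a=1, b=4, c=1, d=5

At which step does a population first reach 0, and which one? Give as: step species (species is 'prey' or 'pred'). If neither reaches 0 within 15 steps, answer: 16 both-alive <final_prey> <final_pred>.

Answer: 16 both-alive 1 1

Derivation:
Step 1: prey: 16+1-15=2; pred: 24+3-12=15
Step 2: prey: 2+0-1=1; pred: 15+0-7=8
Step 3: prey: 1+0-0=1; pred: 8+0-4=4
Step 4: prey: 1+0-0=1; pred: 4+0-2=2
Step 5: prey: 1+0-0=1; pred: 2+0-1=1
Step 6: prey: 1+0-0=1; pred: 1+0-0=1
Steps 7-15: state stable at prey=1, pred=1 (no change)
No extinction within 15 steps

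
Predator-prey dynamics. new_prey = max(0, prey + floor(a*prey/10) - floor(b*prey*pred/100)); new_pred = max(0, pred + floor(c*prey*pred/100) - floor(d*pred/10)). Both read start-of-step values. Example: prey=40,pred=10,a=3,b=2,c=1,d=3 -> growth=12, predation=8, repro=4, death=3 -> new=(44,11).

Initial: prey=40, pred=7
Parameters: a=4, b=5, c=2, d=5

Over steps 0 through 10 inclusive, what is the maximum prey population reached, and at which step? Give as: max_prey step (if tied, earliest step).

Answer: 42 1

Derivation:
Step 1: prey: 40+16-14=42; pred: 7+5-3=9
Step 2: prey: 42+16-18=40; pred: 9+7-4=12
Step 3: prey: 40+16-24=32; pred: 12+9-6=15
Step 4: prey: 32+12-24=20; pred: 15+9-7=17
Step 5: prey: 20+8-17=11; pred: 17+6-8=15
Step 6: prey: 11+4-8=7; pred: 15+3-7=11
Step 7: prey: 7+2-3=6; pred: 11+1-5=7
Step 8: prey: 6+2-2=6; pred: 7+0-3=4
Step 9: prey: 6+2-1=7; pred: 4+0-2=2
Step 10: prey: 7+2-0=9; pred: 2+0-1=1
Max prey = 42 at step 1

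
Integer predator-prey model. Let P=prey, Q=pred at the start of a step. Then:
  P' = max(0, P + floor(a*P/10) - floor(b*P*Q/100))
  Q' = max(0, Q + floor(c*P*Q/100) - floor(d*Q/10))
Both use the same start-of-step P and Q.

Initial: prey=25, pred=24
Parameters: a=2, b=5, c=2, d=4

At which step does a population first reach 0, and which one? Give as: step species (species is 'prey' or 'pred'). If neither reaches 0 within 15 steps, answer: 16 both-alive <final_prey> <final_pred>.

Answer: 1 prey

Derivation:
Step 1: prey: 25+5-30=0; pred: 24+12-9=27
First extinction: prey at step 1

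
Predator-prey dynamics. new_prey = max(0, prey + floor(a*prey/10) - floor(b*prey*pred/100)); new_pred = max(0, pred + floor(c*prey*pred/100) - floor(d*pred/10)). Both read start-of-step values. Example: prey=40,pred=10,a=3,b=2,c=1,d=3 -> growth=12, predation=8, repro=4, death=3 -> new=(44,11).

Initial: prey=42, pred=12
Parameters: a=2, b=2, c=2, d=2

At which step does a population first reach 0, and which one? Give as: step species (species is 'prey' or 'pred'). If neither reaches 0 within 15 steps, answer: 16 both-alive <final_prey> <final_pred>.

Step 1: prey: 42+8-10=40; pred: 12+10-2=20
Step 2: prey: 40+8-16=32; pred: 20+16-4=32
Step 3: prey: 32+6-20=18; pred: 32+20-6=46
Step 4: prey: 18+3-16=5; pred: 46+16-9=53
Step 5: prey: 5+1-5=1; pred: 53+5-10=48
Step 6: prey: 1+0-0=1; pred: 48+0-9=39
Step 7: prey: 1+0-0=1; pred: 39+0-7=32
Step 8: prey: 1+0-0=1; pred: 32+0-6=26
Step 9: prey: 1+0-0=1; pred: 26+0-5=21
Step 10: prey: 1+0-0=1; pred: 21+0-4=17
Step 11: prey: 1+0-0=1; pred: 17+0-3=14
Step 12: prey: 1+0-0=1; pred: 14+0-2=12
Step 13: prey: 1+0-0=1; pred: 12+0-2=10
Step 14: prey: 1+0-0=1; pred: 10+0-2=8
Step 15: prey: 1+0-0=1; pred: 8+0-1=7
No extinction within 15 steps

Answer: 16 both-alive 1 7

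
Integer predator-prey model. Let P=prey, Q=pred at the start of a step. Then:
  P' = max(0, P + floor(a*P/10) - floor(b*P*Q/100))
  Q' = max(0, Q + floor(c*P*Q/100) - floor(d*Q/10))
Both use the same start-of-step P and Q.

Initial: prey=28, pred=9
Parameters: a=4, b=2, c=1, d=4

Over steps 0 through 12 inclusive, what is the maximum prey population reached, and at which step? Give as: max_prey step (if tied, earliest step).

Step 1: prey: 28+11-5=34; pred: 9+2-3=8
Step 2: prey: 34+13-5=42; pred: 8+2-3=7
Step 3: prey: 42+16-5=53; pred: 7+2-2=7
Step 4: prey: 53+21-7=67; pred: 7+3-2=8
Step 5: prey: 67+26-10=83; pred: 8+5-3=10
Step 6: prey: 83+33-16=100; pred: 10+8-4=14
Step 7: prey: 100+40-28=112; pred: 14+14-5=23
Step 8: prey: 112+44-51=105; pred: 23+25-9=39
Step 9: prey: 105+42-81=66; pred: 39+40-15=64
Step 10: prey: 66+26-84=8; pred: 64+42-25=81
Step 11: prey: 8+3-12=0; pred: 81+6-32=55
Step 12: prey: 0+0-0=0; pred: 55+0-22=33
Max prey = 112 at step 7

Answer: 112 7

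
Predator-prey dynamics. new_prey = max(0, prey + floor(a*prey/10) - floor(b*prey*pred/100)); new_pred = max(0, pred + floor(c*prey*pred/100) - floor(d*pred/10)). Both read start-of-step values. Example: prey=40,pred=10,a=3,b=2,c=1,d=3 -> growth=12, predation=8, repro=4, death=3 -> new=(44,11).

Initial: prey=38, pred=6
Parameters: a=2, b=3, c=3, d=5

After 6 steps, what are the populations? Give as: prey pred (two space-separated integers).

Step 1: prey: 38+7-6=39; pred: 6+6-3=9
Step 2: prey: 39+7-10=36; pred: 9+10-4=15
Step 3: prey: 36+7-16=27; pred: 15+16-7=24
Step 4: prey: 27+5-19=13; pred: 24+19-12=31
Step 5: prey: 13+2-12=3; pred: 31+12-15=28
Step 6: prey: 3+0-2=1; pred: 28+2-14=16

Answer: 1 16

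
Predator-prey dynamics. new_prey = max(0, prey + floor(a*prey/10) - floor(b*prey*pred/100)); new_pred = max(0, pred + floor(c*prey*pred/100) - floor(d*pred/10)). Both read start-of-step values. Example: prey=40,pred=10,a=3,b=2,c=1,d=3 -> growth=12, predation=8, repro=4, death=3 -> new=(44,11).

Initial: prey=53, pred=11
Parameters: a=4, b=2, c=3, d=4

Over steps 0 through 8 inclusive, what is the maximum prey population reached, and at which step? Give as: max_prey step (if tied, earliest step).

Answer: 63 1

Derivation:
Step 1: prey: 53+21-11=63; pred: 11+17-4=24
Step 2: prey: 63+25-30=58; pred: 24+45-9=60
Step 3: prey: 58+23-69=12; pred: 60+104-24=140
Step 4: prey: 12+4-33=0; pred: 140+50-56=134
Step 5: prey: 0+0-0=0; pred: 134+0-53=81
Step 6: prey: 0+0-0=0; pred: 81+0-32=49
Step 7: prey: 0+0-0=0; pred: 49+0-19=30
Step 8: prey: 0+0-0=0; pred: 30+0-12=18
Max prey = 63 at step 1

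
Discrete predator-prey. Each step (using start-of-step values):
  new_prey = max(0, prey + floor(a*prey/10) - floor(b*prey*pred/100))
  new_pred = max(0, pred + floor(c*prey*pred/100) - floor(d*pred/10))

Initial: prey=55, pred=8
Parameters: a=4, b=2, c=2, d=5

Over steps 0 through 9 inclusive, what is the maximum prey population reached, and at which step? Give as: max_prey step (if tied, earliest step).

Answer: 80 2

Derivation:
Step 1: prey: 55+22-8=69; pred: 8+8-4=12
Step 2: prey: 69+27-16=80; pred: 12+16-6=22
Step 3: prey: 80+32-35=77; pred: 22+35-11=46
Step 4: prey: 77+30-70=37; pred: 46+70-23=93
Step 5: prey: 37+14-68=0; pred: 93+68-46=115
Step 6: prey: 0+0-0=0; pred: 115+0-57=58
Step 7: prey: 0+0-0=0; pred: 58+0-29=29
Step 8: prey: 0+0-0=0; pred: 29+0-14=15
Step 9: prey: 0+0-0=0; pred: 15+0-7=8
Max prey = 80 at step 2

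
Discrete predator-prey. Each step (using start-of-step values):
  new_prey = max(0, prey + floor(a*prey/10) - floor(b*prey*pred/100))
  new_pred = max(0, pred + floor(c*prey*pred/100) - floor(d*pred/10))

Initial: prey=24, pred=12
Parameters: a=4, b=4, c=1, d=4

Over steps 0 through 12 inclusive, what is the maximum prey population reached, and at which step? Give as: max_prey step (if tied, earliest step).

Answer: 110 12

Derivation:
Step 1: prey: 24+9-11=22; pred: 12+2-4=10
Step 2: prey: 22+8-8=22; pred: 10+2-4=8
Step 3: prey: 22+8-7=23; pred: 8+1-3=6
Step 4: prey: 23+9-5=27; pred: 6+1-2=5
Step 5: prey: 27+10-5=32; pred: 5+1-2=4
Step 6: prey: 32+12-5=39; pred: 4+1-1=4
Step 7: prey: 39+15-6=48; pred: 4+1-1=4
Step 8: prey: 48+19-7=60; pred: 4+1-1=4
Step 9: prey: 60+24-9=75; pred: 4+2-1=5
Step 10: prey: 75+30-15=90; pred: 5+3-2=6
Step 11: prey: 90+36-21=105; pred: 6+5-2=9
Step 12: prey: 105+42-37=110; pred: 9+9-3=15
Max prey = 110 at step 12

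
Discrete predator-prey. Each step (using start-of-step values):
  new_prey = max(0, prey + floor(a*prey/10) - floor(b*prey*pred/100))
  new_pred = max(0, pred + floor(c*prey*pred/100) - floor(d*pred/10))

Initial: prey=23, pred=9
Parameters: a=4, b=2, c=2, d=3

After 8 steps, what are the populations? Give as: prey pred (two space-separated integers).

Answer: 2 47

Derivation:
Step 1: prey: 23+9-4=28; pred: 9+4-2=11
Step 2: prey: 28+11-6=33; pred: 11+6-3=14
Step 3: prey: 33+13-9=37; pred: 14+9-4=19
Step 4: prey: 37+14-14=37; pred: 19+14-5=28
Step 5: prey: 37+14-20=31; pred: 28+20-8=40
Step 6: prey: 31+12-24=19; pred: 40+24-12=52
Step 7: prey: 19+7-19=7; pred: 52+19-15=56
Step 8: prey: 7+2-7=2; pred: 56+7-16=47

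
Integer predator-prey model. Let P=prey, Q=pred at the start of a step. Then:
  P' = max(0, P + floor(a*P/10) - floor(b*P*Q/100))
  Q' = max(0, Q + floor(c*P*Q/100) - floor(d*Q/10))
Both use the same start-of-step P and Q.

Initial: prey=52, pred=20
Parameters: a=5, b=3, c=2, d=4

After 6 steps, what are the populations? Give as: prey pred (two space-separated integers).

Answer: 0 12

Derivation:
Step 1: prey: 52+26-31=47; pred: 20+20-8=32
Step 2: prey: 47+23-45=25; pred: 32+30-12=50
Step 3: prey: 25+12-37=0; pred: 50+25-20=55
Step 4: prey: 0+0-0=0; pred: 55+0-22=33
Step 5: prey: 0+0-0=0; pred: 33+0-13=20
Step 6: prey: 0+0-0=0; pred: 20+0-8=12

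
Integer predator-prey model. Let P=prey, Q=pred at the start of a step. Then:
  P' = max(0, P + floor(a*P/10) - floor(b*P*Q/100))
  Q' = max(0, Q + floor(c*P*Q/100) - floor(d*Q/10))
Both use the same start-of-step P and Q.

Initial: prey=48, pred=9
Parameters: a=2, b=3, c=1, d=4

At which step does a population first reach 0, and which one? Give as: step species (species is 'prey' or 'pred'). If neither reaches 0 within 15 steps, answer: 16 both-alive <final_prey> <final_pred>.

Step 1: prey: 48+9-12=45; pred: 9+4-3=10
Step 2: prey: 45+9-13=41; pred: 10+4-4=10
Step 3: prey: 41+8-12=37; pred: 10+4-4=10
Step 4: prey: 37+7-11=33; pred: 10+3-4=9
Step 5: prey: 33+6-8=31; pred: 9+2-3=8
Step 6: prey: 31+6-7=30; pred: 8+2-3=7
Step 7: prey: 30+6-6=30; pred: 7+2-2=7
Steps 8-15: state stable at prey=30, pred=7 (no change)
No extinction within 15 steps

Answer: 16 both-alive 30 7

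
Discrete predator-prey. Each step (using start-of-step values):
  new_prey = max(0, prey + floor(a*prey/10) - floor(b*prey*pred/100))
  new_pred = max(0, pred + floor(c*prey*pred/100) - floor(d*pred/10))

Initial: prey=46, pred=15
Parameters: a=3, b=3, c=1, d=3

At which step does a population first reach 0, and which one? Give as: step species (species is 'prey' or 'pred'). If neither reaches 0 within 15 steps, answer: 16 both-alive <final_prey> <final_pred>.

Answer: 16 both-alive 33 3

Derivation:
Step 1: prey: 46+13-20=39; pred: 15+6-4=17
Step 2: prey: 39+11-19=31; pred: 17+6-5=18
Step 3: prey: 31+9-16=24; pred: 18+5-5=18
Step 4: prey: 24+7-12=19; pred: 18+4-5=17
Step 5: prey: 19+5-9=15; pred: 17+3-5=15
Step 6: prey: 15+4-6=13; pred: 15+2-4=13
Step 7: prey: 13+3-5=11; pred: 13+1-3=11
Step 8: prey: 11+3-3=11; pred: 11+1-3=9
Step 9: prey: 11+3-2=12; pred: 9+0-2=7
Step 10: prey: 12+3-2=13; pred: 7+0-2=5
Step 11: prey: 13+3-1=15; pred: 5+0-1=4
Step 12: prey: 15+4-1=18; pred: 4+0-1=3
Step 13: prey: 18+5-1=22; pred: 3+0-0=3
Step 14: prey: 22+6-1=27; pred: 3+0-0=3
Step 15: prey: 27+8-2=33; pred: 3+0-0=3
No extinction within 15 steps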